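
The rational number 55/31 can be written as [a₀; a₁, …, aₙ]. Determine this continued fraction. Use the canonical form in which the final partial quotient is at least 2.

[1; 1, 3, 2, 3]

Repeatedly divide and take the remainder:
55 ÷ 31 → quotient 1, remainder 24
31 ÷ 24 → quotient 1, remainder 7
24 ÷ 7 → quotient 3, remainder 3
7 ÷ 3 → quotient 2, remainder 1
3 ÷ 1 → quotient 3, remainder 0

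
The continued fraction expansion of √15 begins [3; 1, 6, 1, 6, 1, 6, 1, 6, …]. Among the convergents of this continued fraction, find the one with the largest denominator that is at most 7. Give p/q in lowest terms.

27/7

List convergents until the denominator exceeds the bound:
a_0 = 3: 3/1  (≤ bound)
a_1 = 1: 4/1  (≤ bound)
a_2 = 6: 27/7  (≤ bound)
a_3 = 1: 31/8  (> 7, stop)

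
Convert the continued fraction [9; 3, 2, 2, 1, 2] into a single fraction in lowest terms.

Compute successive convergents:
a_0 = 9: 9/1
a_1 = 3: 28/3
a_2 = 2: 65/7
a_3 = 2: 158/17
a_4 = 1: 223/24
a_5 = 2: 604/65

604/65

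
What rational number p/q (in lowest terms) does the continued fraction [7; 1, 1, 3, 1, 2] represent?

189/25

Start with 2.
1 + 1/(2/1) = 1 + 1/2 = 3/2
3 + 1/(3/2) = 3 + 2/3 = 11/3
1 + 1/(11/3) = 1 + 3/11 = 14/11
1 + 1/(14/11) = 1 + 11/14 = 25/14
7 + 1/(25/14) = 7 + 14/25 = 189/25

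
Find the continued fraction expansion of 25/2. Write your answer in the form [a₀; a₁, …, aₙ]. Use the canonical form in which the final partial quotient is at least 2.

Apply division with remainder until the remainder is 0:
25 ÷ 2 → quotient 12, remainder 1
2 ÷ 1 → quotient 2, remainder 0

[12; 2]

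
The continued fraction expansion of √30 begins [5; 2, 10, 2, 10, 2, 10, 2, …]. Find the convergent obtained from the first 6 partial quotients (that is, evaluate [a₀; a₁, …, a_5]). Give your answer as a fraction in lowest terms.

5291/966

Collapse the nested fraction from the inside out:
Start with 2.
10 + 1/(2/1) = 10 + 1/2 = 21/2
2 + 1/(21/2) = 2 + 2/21 = 44/21
10 + 1/(44/21) = 10 + 21/44 = 461/44
2 + 1/(461/44) = 2 + 44/461 = 966/461
5 + 1/(966/461) = 5 + 461/966 = 5291/966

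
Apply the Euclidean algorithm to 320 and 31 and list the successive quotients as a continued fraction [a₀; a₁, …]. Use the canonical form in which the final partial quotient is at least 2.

320 ÷ 31 → quotient 10, remainder 10
31 ÷ 10 → quotient 3, remainder 1
10 ÷ 1 → quotient 10, remainder 0

[10; 3, 10]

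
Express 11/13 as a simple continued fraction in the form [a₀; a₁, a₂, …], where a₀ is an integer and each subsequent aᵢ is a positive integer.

[0; 1, 5, 2]

Repeatedly divide and take the remainder:
⌊11/13⌋ = 0, remainder 11
⌊13/11⌋ = 1, remainder 2
⌊11/2⌋ = 5, remainder 1
⌊2/1⌋ = 2, remainder 0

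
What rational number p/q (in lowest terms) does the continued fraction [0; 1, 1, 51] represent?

52/103

Collapse the nested fraction from the inside out:
Start with 51.
1 + 1/(51/1) = 1 + 1/51 = 52/51
1 + 1/(52/51) = 1 + 51/52 = 103/52
0 + 1/(103/52) = 0 + 52/103 = 52/103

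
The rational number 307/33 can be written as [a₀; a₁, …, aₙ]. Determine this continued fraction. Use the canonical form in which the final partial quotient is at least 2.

[9; 3, 3, 3]

307 = 9·33 + 10, so a_0 = 9
33 = 3·10 + 3, so a_1 = 3
10 = 3·3 + 1, so a_2 = 3
3 = 3·1 + 0, so a_3 = 3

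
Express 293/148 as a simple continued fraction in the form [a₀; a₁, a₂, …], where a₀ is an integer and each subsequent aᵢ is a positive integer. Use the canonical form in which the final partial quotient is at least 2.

293 ÷ 148 → quotient 1, remainder 145
148 ÷ 145 → quotient 1, remainder 3
145 ÷ 3 → quotient 48, remainder 1
3 ÷ 1 → quotient 3, remainder 0

[1; 1, 48, 3]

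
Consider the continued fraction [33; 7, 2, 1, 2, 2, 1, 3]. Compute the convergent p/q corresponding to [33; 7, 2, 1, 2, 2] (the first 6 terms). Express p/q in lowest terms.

Build up convergents one term at a time:
a_0 = 33: 33/1
a_1 = 7: 232/7
a_2 = 2: 497/15
a_3 = 1: 729/22
a_4 = 2: 1955/59
a_5 = 2: 4639/140

4639/140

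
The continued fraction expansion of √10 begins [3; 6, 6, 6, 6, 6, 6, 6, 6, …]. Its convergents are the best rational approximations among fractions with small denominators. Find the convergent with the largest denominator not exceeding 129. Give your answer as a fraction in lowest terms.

a_0 = 3: 3/1  (≤ bound)
a_1 = 6: 19/6  (≤ bound)
a_2 = 6: 117/37  (≤ bound)
a_3 = 6: 721/228  (> 129, stop)

117/37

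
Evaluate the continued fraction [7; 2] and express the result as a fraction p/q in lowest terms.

15/2

Work from the innermost term outward:
Start with 2.
7 + 1/(2/1) = 7 + 1/2 = 15/2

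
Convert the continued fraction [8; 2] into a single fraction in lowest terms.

17/2

Start with 2.
8 + 1/(2/1) = 8 + 1/2 = 17/2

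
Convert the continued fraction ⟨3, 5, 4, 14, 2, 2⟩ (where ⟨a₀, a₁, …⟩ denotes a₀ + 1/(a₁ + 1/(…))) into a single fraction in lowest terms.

Starting at the tail and folding back:
Start with 2.
2 + 1/(2/1) = 2 + 1/2 = 5/2
14 + 1/(5/2) = 14 + 2/5 = 72/5
4 + 1/(72/5) = 4 + 5/72 = 293/72
5 + 1/(293/72) = 5 + 72/293 = 1537/293
3 + 1/(1537/293) = 3 + 293/1537 = 4904/1537

4904/1537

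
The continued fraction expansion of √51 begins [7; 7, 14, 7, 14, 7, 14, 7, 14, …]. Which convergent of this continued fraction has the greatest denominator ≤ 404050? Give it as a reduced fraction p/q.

a_0 = 7: 7/1  (≤ bound)
a_1 = 7: 50/7  (≤ bound)
a_2 = 14: 707/99  (≤ bound)
a_3 = 7: 4999/700  (≤ bound)
a_4 = 14: 70693/9899  (≤ bound)
a_5 = 7: 499850/69993  (≤ bound)
a_6 = 14: 7068593/989801  (> 404050, stop)

499850/69993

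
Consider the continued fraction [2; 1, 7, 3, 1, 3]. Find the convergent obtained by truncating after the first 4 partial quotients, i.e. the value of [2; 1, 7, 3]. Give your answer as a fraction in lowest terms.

Collapse the nested fraction from the inside out:
Start with 3.
7 + 1/(3/1) = 7 + 1/3 = 22/3
1 + 1/(22/3) = 1 + 3/22 = 25/22
2 + 1/(25/22) = 2 + 22/25 = 72/25

72/25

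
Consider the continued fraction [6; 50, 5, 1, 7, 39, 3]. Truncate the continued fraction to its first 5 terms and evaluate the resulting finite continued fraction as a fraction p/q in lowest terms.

Compute successive convergents:
a_0 = 6: 6/1
a_1 = 50: 301/50
a_2 = 5: 1511/251
a_3 = 1: 1812/301
a_4 = 7: 14195/2358

14195/2358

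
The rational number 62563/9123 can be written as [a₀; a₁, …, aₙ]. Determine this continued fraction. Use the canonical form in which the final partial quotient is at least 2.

⌊62563/9123⌋ = 6, remainder 7825
⌊9123/7825⌋ = 1, remainder 1298
⌊7825/1298⌋ = 6, remainder 37
⌊1298/37⌋ = 35, remainder 3
⌊37/3⌋ = 12, remainder 1
⌊3/1⌋ = 3, remainder 0

[6; 1, 6, 35, 12, 3]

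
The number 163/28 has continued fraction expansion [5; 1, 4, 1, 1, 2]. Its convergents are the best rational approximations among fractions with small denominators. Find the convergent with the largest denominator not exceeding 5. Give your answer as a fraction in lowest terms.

a_0 = 5: 5/1  (≤ bound)
a_1 = 1: 6/1  (≤ bound)
a_2 = 4: 29/5  (≤ bound)
a_3 = 1: 35/6  (> 5, stop)

29/5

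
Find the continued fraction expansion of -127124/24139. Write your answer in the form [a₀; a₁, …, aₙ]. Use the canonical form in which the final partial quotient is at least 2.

-127124 = -6·24139 + 17710, so a_0 = -6
24139 = 1·17710 + 6429, so a_1 = 1
17710 = 2·6429 + 4852, so a_2 = 2
6429 = 1·4852 + 1577, so a_3 = 1
4852 = 3·1577 + 121, so a_4 = 3
1577 = 13·121 + 4, so a_5 = 13
121 = 30·4 + 1, so a_6 = 30
4 = 4·1 + 0, so a_7 = 4

[-6; 1, 2, 1, 3, 13, 30, 4]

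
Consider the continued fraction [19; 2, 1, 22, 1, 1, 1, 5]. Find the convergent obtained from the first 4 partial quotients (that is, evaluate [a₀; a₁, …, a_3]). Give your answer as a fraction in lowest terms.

a_0 = 19: 19/1
a_1 = 2: 39/2
a_2 = 1: 58/3
a_3 = 22: 1315/68

1315/68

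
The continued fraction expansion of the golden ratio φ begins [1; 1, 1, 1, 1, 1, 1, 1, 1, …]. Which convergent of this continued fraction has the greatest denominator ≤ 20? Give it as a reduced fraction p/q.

a_0 = 1: 1/1  (≤ bound)
a_1 = 1: 2/1  (≤ bound)
a_2 = 1: 3/2  (≤ bound)
a_3 = 1: 5/3  (≤ bound)
a_4 = 1: 8/5  (≤ bound)
a_5 = 1: 13/8  (≤ bound)
a_6 = 1: 21/13  (≤ bound)
a_7 = 1: 34/21  (> 20, stop)

21/13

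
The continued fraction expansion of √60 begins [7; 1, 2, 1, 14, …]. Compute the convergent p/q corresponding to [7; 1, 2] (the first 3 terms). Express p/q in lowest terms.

23/3

a_0 = 7: 7/1
a_1 = 1: 8/1
a_2 = 2: 23/3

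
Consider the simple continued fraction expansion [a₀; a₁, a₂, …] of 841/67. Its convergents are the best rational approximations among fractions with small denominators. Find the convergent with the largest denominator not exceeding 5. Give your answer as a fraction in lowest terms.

25/2

a_0 = 12: 12/1  (≤ bound)
a_1 = 1: 13/1  (≤ bound)
a_2 = 1: 25/2  (≤ bound)
a_3 = 4: 113/9  (> 5, stop)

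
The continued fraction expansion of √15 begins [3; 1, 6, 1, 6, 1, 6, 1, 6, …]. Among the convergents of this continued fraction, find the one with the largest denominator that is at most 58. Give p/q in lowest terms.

213/55

List convergents until the denominator exceeds the bound:
a_0 = 3: 3/1  (≤ bound)
a_1 = 1: 4/1  (≤ bound)
a_2 = 6: 27/7  (≤ bound)
a_3 = 1: 31/8  (≤ bound)
a_4 = 6: 213/55  (≤ bound)
a_5 = 1: 244/63  (> 58, stop)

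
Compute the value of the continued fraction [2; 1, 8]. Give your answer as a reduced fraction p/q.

Start with 8.
1 + 1/(8/1) = 1 + 1/8 = 9/8
2 + 1/(9/8) = 2 + 8/9 = 26/9

26/9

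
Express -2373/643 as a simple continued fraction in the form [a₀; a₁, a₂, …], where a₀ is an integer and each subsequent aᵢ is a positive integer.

Repeatedly divide and take the remainder:
-2373 = -4·643 + 199, so a_0 = -4
643 = 3·199 + 46, so a_1 = 3
199 = 4·46 + 15, so a_2 = 4
46 = 3·15 + 1, so a_3 = 3
15 = 15·1 + 0, so a_4 = 15

[-4; 3, 4, 3, 15]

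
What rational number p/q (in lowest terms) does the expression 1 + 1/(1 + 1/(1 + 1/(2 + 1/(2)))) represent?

Collapse the nested fraction from the inside out:
Start with 2.
2 + 1/(2/1) = 2 + 1/2 = 5/2
1 + 1/(5/2) = 1 + 2/5 = 7/5
1 + 1/(7/5) = 1 + 5/7 = 12/7
1 + 1/(12/7) = 1 + 7/12 = 19/12

19/12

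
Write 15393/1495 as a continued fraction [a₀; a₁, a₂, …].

[10; 3, 2, 1, 2, 55]

15393 = 10·1495 + 443, so a_0 = 10
1495 = 3·443 + 166, so a_1 = 3
443 = 2·166 + 111, so a_2 = 2
166 = 1·111 + 55, so a_3 = 1
111 = 2·55 + 1, so a_4 = 2
55 = 55·1 + 0, so a_5 = 55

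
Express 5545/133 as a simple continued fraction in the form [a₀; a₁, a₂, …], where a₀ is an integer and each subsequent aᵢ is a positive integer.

[41; 1, 2, 4, 10]

Apply division with remainder until the remainder is 0:
⌊5545/133⌋ = 41, remainder 92
⌊133/92⌋ = 1, remainder 41
⌊92/41⌋ = 2, remainder 10
⌊41/10⌋ = 4, remainder 1
⌊10/1⌋ = 10, remainder 0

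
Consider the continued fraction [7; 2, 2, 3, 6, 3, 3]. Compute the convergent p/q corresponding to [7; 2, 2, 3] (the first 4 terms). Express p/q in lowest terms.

Start with 3.
2 + 1/(3/1) = 2 + 1/3 = 7/3
2 + 1/(7/3) = 2 + 3/7 = 17/7
7 + 1/(17/7) = 7 + 7/17 = 126/17

126/17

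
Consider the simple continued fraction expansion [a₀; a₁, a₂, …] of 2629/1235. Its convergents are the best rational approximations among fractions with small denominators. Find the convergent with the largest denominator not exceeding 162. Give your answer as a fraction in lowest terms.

215/101

List convergents until the denominator exceeds the bound:
a_0 = 2: 2/1  (≤ bound)
a_1 = 7: 15/7  (≤ bound)
a_2 = 1: 17/8  (≤ bound)
a_3 = 3: 66/31  (≤ bound)
a_4 = 3: 215/101  (≤ bound)
a_5 = 2: 496/233  (> 162, stop)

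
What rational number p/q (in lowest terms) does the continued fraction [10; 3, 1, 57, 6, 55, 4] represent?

Collapse the nested fraction from the inside out:
Start with 4.
55 + 1/(4/1) = 55 + 1/4 = 221/4
6 + 1/(221/4) = 6 + 4/221 = 1330/221
57 + 1/(1330/221) = 57 + 221/1330 = 76031/1330
1 + 1/(76031/1330) = 1 + 1330/76031 = 77361/76031
3 + 1/(77361/76031) = 3 + 76031/77361 = 308114/77361
10 + 1/(308114/77361) = 10 + 77361/308114 = 3158501/308114

3158501/308114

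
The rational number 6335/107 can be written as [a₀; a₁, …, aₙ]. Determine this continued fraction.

[59; 4, 1, 6, 3]

Repeatedly divide and take the remainder:
6335 ÷ 107 → quotient 59, remainder 22
107 ÷ 22 → quotient 4, remainder 19
22 ÷ 19 → quotient 1, remainder 3
19 ÷ 3 → quotient 6, remainder 1
3 ÷ 1 → quotient 3, remainder 0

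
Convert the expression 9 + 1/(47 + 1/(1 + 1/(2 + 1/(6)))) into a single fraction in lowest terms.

a_0 = 9: 9/1
a_1 = 47: 424/47
a_2 = 1: 433/48
a_3 = 2: 1290/143
a_4 = 6: 8173/906

8173/906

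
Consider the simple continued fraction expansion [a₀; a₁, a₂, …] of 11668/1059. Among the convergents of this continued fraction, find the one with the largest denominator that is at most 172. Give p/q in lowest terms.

1840/167

a_0 = 11: 11/1  (≤ bound)
a_1 = 55: 606/55  (≤ bound)
a_2 = 1: 617/56  (≤ bound)
a_3 = 2: 1840/167  (≤ bound)
a_4 = 1: 2457/223  (> 172, stop)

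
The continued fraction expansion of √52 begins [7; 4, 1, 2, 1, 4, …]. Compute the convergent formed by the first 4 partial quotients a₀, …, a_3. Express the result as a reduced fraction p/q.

Work from the innermost term outward:
Start with 2.
1 + 1/(2/1) = 1 + 1/2 = 3/2
4 + 1/(3/2) = 4 + 2/3 = 14/3
7 + 1/(14/3) = 7 + 3/14 = 101/14

101/14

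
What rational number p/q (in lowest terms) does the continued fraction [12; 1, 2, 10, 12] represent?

a_0 = 12: 12/1
a_1 = 1: 13/1
a_2 = 2: 38/3
a_3 = 10: 393/31
a_4 = 12: 4754/375

4754/375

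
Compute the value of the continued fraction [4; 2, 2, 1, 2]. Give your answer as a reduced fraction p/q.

Start with 2.
1 + 1/(2/1) = 1 + 1/2 = 3/2
2 + 1/(3/2) = 2 + 2/3 = 8/3
2 + 1/(8/3) = 2 + 3/8 = 19/8
4 + 1/(19/8) = 4 + 8/19 = 84/19

84/19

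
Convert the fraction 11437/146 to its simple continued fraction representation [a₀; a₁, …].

⌊11437/146⌋ = 78, remainder 49
⌊146/49⌋ = 2, remainder 48
⌊49/48⌋ = 1, remainder 1
⌊48/1⌋ = 48, remainder 0

[78; 2, 1, 48]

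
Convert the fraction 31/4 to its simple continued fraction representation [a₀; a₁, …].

31 ÷ 4 → quotient 7, remainder 3
4 ÷ 3 → quotient 1, remainder 1
3 ÷ 1 → quotient 3, remainder 0

[7; 1, 3]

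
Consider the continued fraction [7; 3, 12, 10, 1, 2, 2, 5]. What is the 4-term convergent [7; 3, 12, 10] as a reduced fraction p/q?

2732/373

Work from the innermost term outward:
Start with 10.
12 + 1/(10/1) = 12 + 1/10 = 121/10
3 + 1/(121/10) = 3 + 10/121 = 373/121
7 + 1/(373/121) = 7 + 121/373 = 2732/373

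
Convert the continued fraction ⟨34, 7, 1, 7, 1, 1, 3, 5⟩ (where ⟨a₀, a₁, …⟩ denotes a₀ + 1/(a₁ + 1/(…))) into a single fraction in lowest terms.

85283/2499

Start with 5.
3 + 1/(5/1) = 3 + 1/5 = 16/5
1 + 1/(16/5) = 1 + 5/16 = 21/16
1 + 1/(21/16) = 1 + 16/21 = 37/21
7 + 1/(37/21) = 7 + 21/37 = 280/37
1 + 1/(280/37) = 1 + 37/280 = 317/280
7 + 1/(317/280) = 7 + 280/317 = 2499/317
34 + 1/(2499/317) = 34 + 317/2499 = 85283/2499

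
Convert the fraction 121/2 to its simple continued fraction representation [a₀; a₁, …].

⌊121/2⌋ = 60, remainder 1
⌊2/1⌋ = 2, remainder 0

[60; 2]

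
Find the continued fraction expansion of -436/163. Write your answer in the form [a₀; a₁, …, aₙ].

⌊-436/163⌋ = -3, remainder 53
⌊163/53⌋ = 3, remainder 4
⌊53/4⌋ = 13, remainder 1
⌊4/1⌋ = 4, remainder 0

[-3; 3, 13, 4]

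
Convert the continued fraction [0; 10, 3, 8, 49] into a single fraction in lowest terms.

1228/12673

Starting at the tail and folding back:
Start with 49.
8 + 1/(49/1) = 8 + 1/49 = 393/49
3 + 1/(393/49) = 3 + 49/393 = 1228/393
10 + 1/(1228/393) = 10 + 393/1228 = 12673/1228
0 + 1/(12673/1228) = 0 + 1228/12673 = 1228/12673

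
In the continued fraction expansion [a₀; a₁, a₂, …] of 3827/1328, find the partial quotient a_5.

3827 = 2·1328 + 1171, so a_0 = 2
1328 = 1·1171 + 157, so a_1 = 1
1171 = 7·157 + 72, so a_2 = 7
157 = 2·72 + 13, so a_3 = 2
72 = 5·13 + 7, so a_4 = 5
13 = 1·7 + 6, so a_5 = 1

1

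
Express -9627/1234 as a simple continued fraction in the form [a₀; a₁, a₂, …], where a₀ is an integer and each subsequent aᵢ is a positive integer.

-9627 ÷ 1234 → quotient -8, remainder 245
1234 ÷ 245 → quotient 5, remainder 9
245 ÷ 9 → quotient 27, remainder 2
9 ÷ 2 → quotient 4, remainder 1
2 ÷ 1 → quotient 2, remainder 0

[-8; 5, 27, 4, 2]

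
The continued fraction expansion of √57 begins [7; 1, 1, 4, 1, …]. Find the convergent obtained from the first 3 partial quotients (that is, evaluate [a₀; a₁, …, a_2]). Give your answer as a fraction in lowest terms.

a_0 = 7: 7/1
a_1 = 1: 8/1
a_2 = 1: 15/2

15/2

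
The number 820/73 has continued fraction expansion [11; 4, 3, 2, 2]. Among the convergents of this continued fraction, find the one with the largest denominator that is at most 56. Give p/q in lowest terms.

337/30

List convergents until the denominator exceeds the bound:
a_0 = 11: 11/1  (≤ bound)
a_1 = 4: 45/4  (≤ bound)
a_2 = 3: 146/13  (≤ bound)
a_3 = 2: 337/30  (≤ bound)
a_4 = 2: 820/73  (> 56, stop)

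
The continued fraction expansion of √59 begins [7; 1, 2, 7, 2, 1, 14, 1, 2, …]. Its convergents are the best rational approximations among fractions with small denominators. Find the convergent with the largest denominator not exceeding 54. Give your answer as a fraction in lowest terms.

361/47

List convergents until the denominator exceeds the bound:
a_0 = 7: 7/1  (≤ bound)
a_1 = 1: 8/1  (≤ bound)
a_2 = 2: 23/3  (≤ bound)
a_3 = 7: 169/22  (≤ bound)
a_4 = 2: 361/47  (≤ bound)
a_5 = 1: 530/69  (> 54, stop)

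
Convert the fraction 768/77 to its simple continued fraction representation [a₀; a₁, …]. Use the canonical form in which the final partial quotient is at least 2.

Run the Euclidean algorithm, recording each quotient:
⌊768/77⌋ = 9, remainder 75
⌊77/75⌋ = 1, remainder 2
⌊75/2⌋ = 37, remainder 1
⌊2/1⌋ = 2, remainder 0

[9; 1, 37, 2]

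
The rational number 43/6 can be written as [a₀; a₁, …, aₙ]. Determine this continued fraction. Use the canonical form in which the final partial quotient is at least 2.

[7; 6]

⌊43/6⌋ = 7, remainder 1
⌊6/1⌋ = 6, remainder 0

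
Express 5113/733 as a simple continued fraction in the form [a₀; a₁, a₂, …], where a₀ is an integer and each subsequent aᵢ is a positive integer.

Repeatedly divide and take the remainder:
⌊5113/733⌋ = 6, remainder 715
⌊733/715⌋ = 1, remainder 18
⌊715/18⌋ = 39, remainder 13
⌊18/13⌋ = 1, remainder 5
⌊13/5⌋ = 2, remainder 3
⌊5/3⌋ = 1, remainder 2
⌊3/2⌋ = 1, remainder 1
⌊2/1⌋ = 2, remainder 0

[6; 1, 39, 1, 2, 1, 1, 2]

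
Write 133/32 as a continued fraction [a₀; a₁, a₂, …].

133 = 4·32 + 5, so a_0 = 4
32 = 6·5 + 2, so a_1 = 6
5 = 2·2 + 1, so a_2 = 2
2 = 2·1 + 0, so a_3 = 2

[4; 6, 2, 2]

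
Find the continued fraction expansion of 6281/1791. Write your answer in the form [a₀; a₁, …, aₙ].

[3; 1, 1, 35, 3, 8]

⌊6281/1791⌋ = 3, remainder 908
⌊1791/908⌋ = 1, remainder 883
⌊908/883⌋ = 1, remainder 25
⌊883/25⌋ = 35, remainder 8
⌊25/8⌋ = 3, remainder 1
⌊8/1⌋ = 8, remainder 0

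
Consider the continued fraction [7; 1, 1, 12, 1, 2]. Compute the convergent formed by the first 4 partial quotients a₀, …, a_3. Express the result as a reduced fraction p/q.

Collapse the nested fraction from the inside out:
Start with 12.
1 + 1/(12/1) = 1 + 1/12 = 13/12
1 + 1/(13/12) = 1 + 12/13 = 25/13
7 + 1/(25/13) = 7 + 13/25 = 188/25

188/25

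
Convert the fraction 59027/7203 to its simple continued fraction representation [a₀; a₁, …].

[8; 5, 7, 2, 6, 4, 1, 2]

59027 ÷ 7203 → quotient 8, remainder 1403
7203 ÷ 1403 → quotient 5, remainder 188
1403 ÷ 188 → quotient 7, remainder 87
188 ÷ 87 → quotient 2, remainder 14
87 ÷ 14 → quotient 6, remainder 3
14 ÷ 3 → quotient 4, remainder 2
3 ÷ 2 → quotient 1, remainder 1
2 ÷ 1 → quotient 2, remainder 0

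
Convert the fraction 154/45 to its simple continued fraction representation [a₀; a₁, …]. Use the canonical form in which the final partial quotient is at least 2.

[3; 2, 2, 1, 2, 2]

154 ÷ 45 → quotient 3, remainder 19
45 ÷ 19 → quotient 2, remainder 7
19 ÷ 7 → quotient 2, remainder 5
7 ÷ 5 → quotient 1, remainder 2
5 ÷ 2 → quotient 2, remainder 1
2 ÷ 1 → quotient 2, remainder 0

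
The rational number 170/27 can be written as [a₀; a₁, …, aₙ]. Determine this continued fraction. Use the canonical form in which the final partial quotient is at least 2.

170 = 6·27 + 8, so a_0 = 6
27 = 3·8 + 3, so a_1 = 3
8 = 2·3 + 2, so a_2 = 2
3 = 1·2 + 1, so a_3 = 1
2 = 2·1 + 0, so a_4 = 2

[6; 3, 2, 1, 2]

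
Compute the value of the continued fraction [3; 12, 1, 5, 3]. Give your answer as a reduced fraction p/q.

751/244

Start with 3.
5 + 1/(3/1) = 5 + 1/3 = 16/3
1 + 1/(16/3) = 1 + 3/16 = 19/16
12 + 1/(19/16) = 12 + 16/19 = 244/19
3 + 1/(244/19) = 3 + 19/244 = 751/244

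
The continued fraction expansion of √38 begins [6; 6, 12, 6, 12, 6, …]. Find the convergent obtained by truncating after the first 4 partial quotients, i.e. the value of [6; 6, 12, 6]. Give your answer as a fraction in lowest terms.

a_0 = 6: 6/1
a_1 = 6: 37/6
a_2 = 12: 450/73
a_3 = 6: 2737/444

2737/444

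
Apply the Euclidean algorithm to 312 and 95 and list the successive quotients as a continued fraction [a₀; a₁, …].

Apply division with remainder until the remainder is 0:
312 ÷ 95 → quotient 3, remainder 27
95 ÷ 27 → quotient 3, remainder 14
27 ÷ 14 → quotient 1, remainder 13
14 ÷ 13 → quotient 1, remainder 1
13 ÷ 1 → quotient 13, remainder 0

[3; 3, 1, 1, 13]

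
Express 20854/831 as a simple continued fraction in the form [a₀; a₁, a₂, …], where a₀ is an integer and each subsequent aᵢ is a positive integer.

Run the Euclidean algorithm, recording each quotient:
⌊20854/831⌋ = 25, remainder 79
⌊831/79⌋ = 10, remainder 41
⌊79/41⌋ = 1, remainder 38
⌊41/38⌋ = 1, remainder 3
⌊38/3⌋ = 12, remainder 2
⌊3/2⌋ = 1, remainder 1
⌊2/1⌋ = 2, remainder 0

[25; 10, 1, 1, 12, 1, 2]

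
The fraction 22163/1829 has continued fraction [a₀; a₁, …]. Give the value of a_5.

22163 = 12·1829 + 215, so a_0 = 12
1829 = 8·215 + 109, so a_1 = 8
215 = 1·109 + 106, so a_2 = 1
109 = 1·106 + 3, so a_3 = 1
106 = 35·3 + 1, so a_4 = 35
3 = 3·1 + 0, so a_5 = 3

3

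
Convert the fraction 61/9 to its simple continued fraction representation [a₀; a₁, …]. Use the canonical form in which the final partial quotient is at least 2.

61 ÷ 9 → quotient 6, remainder 7
9 ÷ 7 → quotient 1, remainder 2
7 ÷ 2 → quotient 3, remainder 1
2 ÷ 1 → quotient 2, remainder 0

[6; 1, 3, 2]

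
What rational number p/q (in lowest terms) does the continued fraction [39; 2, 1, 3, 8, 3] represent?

11179/284

Start with 3.
8 + 1/(3/1) = 8 + 1/3 = 25/3
3 + 1/(25/3) = 3 + 3/25 = 78/25
1 + 1/(78/25) = 1 + 25/78 = 103/78
2 + 1/(103/78) = 2 + 78/103 = 284/103
39 + 1/(284/103) = 39 + 103/284 = 11179/284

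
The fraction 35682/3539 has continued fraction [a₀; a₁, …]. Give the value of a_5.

⌊35682/3539⌋ = 10, remainder 292
⌊3539/292⌋ = 12, remainder 35
⌊292/35⌋ = 8, remainder 12
⌊35/12⌋ = 2, remainder 11
⌊12/11⌋ = 1, remainder 1
⌊11/1⌋ = 11, remainder 0

11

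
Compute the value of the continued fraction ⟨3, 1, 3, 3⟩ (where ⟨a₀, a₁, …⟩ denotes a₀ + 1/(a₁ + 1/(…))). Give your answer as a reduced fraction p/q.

49/13

Collapse the nested fraction from the inside out:
Start with 3.
3 + 1/(3/1) = 3 + 1/3 = 10/3
1 + 1/(10/3) = 1 + 3/10 = 13/10
3 + 1/(13/10) = 3 + 10/13 = 49/13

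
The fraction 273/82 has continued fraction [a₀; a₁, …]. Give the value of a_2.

273 ÷ 82 → quotient 3, remainder 27
82 ÷ 27 → quotient 3, remainder 1
27 ÷ 1 → quotient 27, remainder 0

27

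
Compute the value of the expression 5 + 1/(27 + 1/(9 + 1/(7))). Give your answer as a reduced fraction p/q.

Work from the innermost term outward:
Start with 7.
9 + 1/(7/1) = 9 + 1/7 = 64/7
27 + 1/(64/7) = 27 + 7/64 = 1735/64
5 + 1/(1735/64) = 5 + 64/1735 = 8739/1735

8739/1735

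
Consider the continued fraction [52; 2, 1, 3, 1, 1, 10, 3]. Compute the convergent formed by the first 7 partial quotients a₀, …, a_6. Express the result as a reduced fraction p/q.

13823/264

Use the convergent recurrence hₖ = aₖ·hₖ₋₁ + hₖ₋₂ (and likewise for the denominators kₖ):
a_0 = 52: 52/1
a_1 = 2: 105/2
a_2 = 1: 157/3
a_3 = 3: 576/11
a_4 = 1: 733/14
a_5 = 1: 1309/25
a_6 = 10: 13823/264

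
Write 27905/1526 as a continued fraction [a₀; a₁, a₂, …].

Run the Euclidean algorithm, recording each quotient:
⌊27905/1526⌋ = 18, remainder 437
⌊1526/437⌋ = 3, remainder 215
⌊437/215⌋ = 2, remainder 7
⌊215/7⌋ = 30, remainder 5
⌊7/5⌋ = 1, remainder 2
⌊5/2⌋ = 2, remainder 1
⌊2/1⌋ = 2, remainder 0

[18; 3, 2, 30, 1, 2, 2]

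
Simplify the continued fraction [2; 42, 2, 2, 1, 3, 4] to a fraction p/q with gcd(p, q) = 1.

9529/4709

Start with 4.
3 + 1/(4/1) = 3 + 1/4 = 13/4
1 + 1/(13/4) = 1 + 4/13 = 17/13
2 + 1/(17/13) = 2 + 13/17 = 47/17
2 + 1/(47/17) = 2 + 17/47 = 111/47
42 + 1/(111/47) = 42 + 47/111 = 4709/111
2 + 1/(4709/111) = 2 + 111/4709 = 9529/4709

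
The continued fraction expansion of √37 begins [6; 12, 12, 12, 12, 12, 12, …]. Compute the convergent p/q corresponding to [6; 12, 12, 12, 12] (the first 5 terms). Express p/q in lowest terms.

128766/21169

Collapse the nested fraction from the inside out:
Start with 12.
12 + 1/(12/1) = 12 + 1/12 = 145/12
12 + 1/(145/12) = 12 + 12/145 = 1752/145
12 + 1/(1752/145) = 12 + 145/1752 = 21169/1752
6 + 1/(21169/1752) = 6 + 1752/21169 = 128766/21169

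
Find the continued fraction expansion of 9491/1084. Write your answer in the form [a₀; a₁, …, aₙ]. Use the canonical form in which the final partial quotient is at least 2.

9491 ÷ 1084 → quotient 8, remainder 819
1084 ÷ 819 → quotient 1, remainder 265
819 ÷ 265 → quotient 3, remainder 24
265 ÷ 24 → quotient 11, remainder 1
24 ÷ 1 → quotient 24, remainder 0

[8; 1, 3, 11, 24]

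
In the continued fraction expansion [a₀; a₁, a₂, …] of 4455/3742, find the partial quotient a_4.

2

Apply division with remainder until the remainder is 0:
4455 = 1·3742 + 713, so a_0 = 1
3742 = 5·713 + 177, so a_1 = 5
713 = 4·177 + 5, so a_2 = 4
177 = 35·5 + 2, so a_3 = 35
5 = 2·2 + 1, so a_4 = 2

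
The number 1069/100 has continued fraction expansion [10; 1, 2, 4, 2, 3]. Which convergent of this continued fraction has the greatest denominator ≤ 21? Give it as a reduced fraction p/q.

139/13

a_0 = 10: 10/1  (≤ bound)
a_1 = 1: 11/1  (≤ bound)
a_2 = 2: 32/3  (≤ bound)
a_3 = 4: 139/13  (≤ bound)
a_4 = 2: 310/29  (> 21, stop)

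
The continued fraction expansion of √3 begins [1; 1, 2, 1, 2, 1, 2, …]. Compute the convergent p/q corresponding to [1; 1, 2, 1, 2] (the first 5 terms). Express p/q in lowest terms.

19/11

Start with 2.
1 + 1/(2/1) = 1 + 1/2 = 3/2
2 + 1/(3/2) = 2 + 2/3 = 8/3
1 + 1/(8/3) = 1 + 3/8 = 11/8
1 + 1/(11/8) = 1 + 8/11 = 19/11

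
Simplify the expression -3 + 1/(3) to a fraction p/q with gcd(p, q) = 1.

-8/3

Start with 3.
-3 + 1/(3/1) = -3 + 1/3 = -8/3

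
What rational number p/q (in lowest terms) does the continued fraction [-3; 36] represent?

Use the convergent recurrence hₖ = aₖ·hₖ₋₁ + hₖ₋₂ (and likewise for the denominators kₖ):
a_0 = -3: -3/1
a_1 = 36: -107/36

-107/36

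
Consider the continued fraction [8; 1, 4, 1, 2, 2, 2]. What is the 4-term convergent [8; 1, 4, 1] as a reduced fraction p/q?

a_0 = 8: 8/1
a_1 = 1: 9/1
a_2 = 4: 44/5
a_3 = 1: 53/6

53/6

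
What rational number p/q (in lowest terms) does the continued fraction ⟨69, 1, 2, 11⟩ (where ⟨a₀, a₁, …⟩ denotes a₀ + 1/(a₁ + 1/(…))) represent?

a_0 = 69: 69/1
a_1 = 1: 70/1
a_2 = 2: 209/3
a_3 = 11: 2369/34

2369/34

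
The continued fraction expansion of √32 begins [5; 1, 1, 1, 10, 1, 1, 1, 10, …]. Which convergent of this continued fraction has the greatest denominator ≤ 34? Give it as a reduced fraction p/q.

a_0 = 5: 5/1  (≤ bound)
a_1 = 1: 6/1  (≤ bound)
a_2 = 1: 11/2  (≤ bound)
a_3 = 1: 17/3  (≤ bound)
a_4 = 10: 181/32  (≤ bound)
a_5 = 1: 198/35  (> 34, stop)

181/32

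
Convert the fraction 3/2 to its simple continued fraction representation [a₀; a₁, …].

[1; 2]

Run the Euclidean algorithm, recording each quotient:
⌊3/2⌋ = 1, remainder 1
⌊2/1⌋ = 2, remainder 0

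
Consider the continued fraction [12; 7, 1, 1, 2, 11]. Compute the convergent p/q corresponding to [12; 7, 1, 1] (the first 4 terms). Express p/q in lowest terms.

Start with 1.
1 + 1/(1/1) = 1 + 1/1 = 2/1
7 + 1/(2/1) = 7 + 1/2 = 15/2
12 + 1/(15/2) = 12 + 2/15 = 182/15

182/15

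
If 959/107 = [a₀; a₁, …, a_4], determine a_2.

959 ÷ 107 → quotient 8, remainder 103
107 ÷ 103 → quotient 1, remainder 4
103 ÷ 4 → quotient 25, remainder 3

25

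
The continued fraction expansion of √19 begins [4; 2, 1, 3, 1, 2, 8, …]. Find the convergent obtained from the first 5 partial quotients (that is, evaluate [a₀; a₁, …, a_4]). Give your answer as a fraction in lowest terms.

Collapse the nested fraction from the inside out:
Start with 1.
3 + 1/(1/1) = 3 + 1/1 = 4/1
1 + 1/(4/1) = 1 + 1/4 = 5/4
2 + 1/(5/4) = 2 + 4/5 = 14/5
4 + 1/(14/5) = 4 + 5/14 = 61/14

61/14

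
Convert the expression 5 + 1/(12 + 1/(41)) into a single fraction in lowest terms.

a_0 = 5: 5/1
a_1 = 12: 61/12
a_2 = 41: 2506/493

2506/493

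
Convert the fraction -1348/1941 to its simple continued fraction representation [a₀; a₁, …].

-1348 = -1·1941 + 593, so a_0 = -1
1941 = 3·593 + 162, so a_1 = 3
593 = 3·162 + 107, so a_2 = 3
162 = 1·107 + 55, so a_3 = 1
107 = 1·55 + 52, so a_4 = 1
55 = 1·52 + 3, so a_5 = 1
52 = 17·3 + 1, so a_6 = 17
3 = 3·1 + 0, so a_7 = 3

[-1; 3, 3, 1, 1, 1, 17, 3]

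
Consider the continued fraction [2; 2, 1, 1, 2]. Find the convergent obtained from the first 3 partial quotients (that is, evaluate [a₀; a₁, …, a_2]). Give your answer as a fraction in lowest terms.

Compute successive convergents:
a_0 = 2: 2/1
a_1 = 2: 5/2
a_2 = 1: 7/3

7/3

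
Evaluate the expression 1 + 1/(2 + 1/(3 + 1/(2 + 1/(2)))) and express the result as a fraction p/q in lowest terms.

Collapse the nested fraction from the inside out:
Start with 2.
2 + 1/(2/1) = 2 + 1/2 = 5/2
3 + 1/(5/2) = 3 + 2/5 = 17/5
2 + 1/(17/5) = 2 + 5/17 = 39/17
1 + 1/(39/17) = 1 + 17/39 = 56/39

56/39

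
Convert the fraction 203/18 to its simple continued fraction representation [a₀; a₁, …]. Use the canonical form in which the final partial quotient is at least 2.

Run the Euclidean algorithm, recording each quotient:
⌊203/18⌋ = 11, remainder 5
⌊18/5⌋ = 3, remainder 3
⌊5/3⌋ = 1, remainder 2
⌊3/2⌋ = 1, remainder 1
⌊2/1⌋ = 2, remainder 0

[11; 3, 1, 1, 2]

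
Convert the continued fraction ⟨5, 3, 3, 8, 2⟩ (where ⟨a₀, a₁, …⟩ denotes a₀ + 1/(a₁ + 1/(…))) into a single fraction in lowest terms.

933/176

Collapse the nested fraction from the inside out:
Start with 2.
8 + 1/(2/1) = 8 + 1/2 = 17/2
3 + 1/(17/2) = 3 + 2/17 = 53/17
3 + 1/(53/17) = 3 + 17/53 = 176/53
5 + 1/(176/53) = 5 + 53/176 = 933/176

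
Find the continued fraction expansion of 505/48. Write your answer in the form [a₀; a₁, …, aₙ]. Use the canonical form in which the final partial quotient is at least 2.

Repeatedly divide and take the remainder:
505 = 10·48 + 25, so a_0 = 10
48 = 1·25 + 23, so a_1 = 1
25 = 1·23 + 2, so a_2 = 1
23 = 11·2 + 1, so a_3 = 11
2 = 2·1 + 0, so a_4 = 2

[10; 1, 1, 11, 2]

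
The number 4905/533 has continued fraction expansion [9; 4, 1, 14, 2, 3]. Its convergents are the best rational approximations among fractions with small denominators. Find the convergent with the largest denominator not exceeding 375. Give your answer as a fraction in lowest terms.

1408/153

a_0 = 9: 9/1  (≤ bound)
a_1 = 4: 37/4  (≤ bound)
a_2 = 1: 46/5  (≤ bound)
a_3 = 14: 681/74  (≤ bound)
a_4 = 2: 1408/153  (≤ bound)
a_5 = 3: 4905/533  (> 375, stop)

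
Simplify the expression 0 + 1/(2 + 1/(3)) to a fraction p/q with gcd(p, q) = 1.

3/7

Start with 3.
2 + 1/(3/1) = 2 + 1/3 = 7/3
0 + 1/(7/3) = 0 + 3/7 = 3/7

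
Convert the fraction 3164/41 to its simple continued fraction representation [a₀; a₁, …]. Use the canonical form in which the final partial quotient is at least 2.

[77; 5, 1, 6]

3164 = 77·41 + 7, so a_0 = 77
41 = 5·7 + 6, so a_1 = 5
7 = 1·6 + 1, so a_2 = 1
6 = 6·1 + 0, so a_3 = 6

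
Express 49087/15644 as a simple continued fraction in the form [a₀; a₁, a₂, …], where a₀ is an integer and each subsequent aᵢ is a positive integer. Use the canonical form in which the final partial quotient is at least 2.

49087 ÷ 15644 → quotient 3, remainder 2155
15644 ÷ 2155 → quotient 7, remainder 559
2155 ÷ 559 → quotient 3, remainder 478
559 ÷ 478 → quotient 1, remainder 81
478 ÷ 81 → quotient 5, remainder 73
81 ÷ 73 → quotient 1, remainder 8
73 ÷ 8 → quotient 9, remainder 1
8 ÷ 1 → quotient 8, remainder 0

[3; 7, 3, 1, 5, 1, 9, 8]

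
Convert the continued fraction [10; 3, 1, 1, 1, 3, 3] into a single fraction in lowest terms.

1346/131

a_0 = 10: 10/1
a_1 = 3: 31/3
a_2 = 1: 41/4
a_3 = 1: 72/7
a_4 = 1: 113/11
a_5 = 3: 411/40
a_6 = 3: 1346/131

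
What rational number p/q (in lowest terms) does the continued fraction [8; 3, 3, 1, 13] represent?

1487/179

a_0 = 8: 8/1
a_1 = 3: 25/3
a_2 = 3: 83/10
a_3 = 1: 108/13
a_4 = 13: 1487/179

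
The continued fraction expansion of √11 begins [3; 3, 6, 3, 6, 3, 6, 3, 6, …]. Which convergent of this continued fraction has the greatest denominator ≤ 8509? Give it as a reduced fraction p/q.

25077/7561

a_0 = 3: 3/1  (≤ bound)
a_1 = 3: 10/3  (≤ bound)
a_2 = 6: 63/19  (≤ bound)
a_3 = 3: 199/60  (≤ bound)
a_4 = 6: 1257/379  (≤ bound)
a_5 = 3: 3970/1197  (≤ bound)
a_6 = 6: 25077/7561  (≤ bound)
a_7 = 3: 79201/23880  (> 8509, stop)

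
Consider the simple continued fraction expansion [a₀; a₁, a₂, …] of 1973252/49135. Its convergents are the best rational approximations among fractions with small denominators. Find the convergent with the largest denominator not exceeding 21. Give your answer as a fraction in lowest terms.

a_0 = 40: 40/1  (≤ bound)
a_1 = 6: 241/6  (≤ bound)
a_2 = 3: 763/19  (≤ bound)
a_3 = 1: 1004/25  (> 21, stop)

763/19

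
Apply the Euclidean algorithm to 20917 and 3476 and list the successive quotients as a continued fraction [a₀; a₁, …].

[6; 56, 1, 60]

Run the Euclidean algorithm, recording each quotient:
20917 = 6·3476 + 61, so a_0 = 6
3476 = 56·61 + 60, so a_1 = 56
61 = 1·60 + 1, so a_2 = 1
60 = 60·1 + 0, so a_3 = 60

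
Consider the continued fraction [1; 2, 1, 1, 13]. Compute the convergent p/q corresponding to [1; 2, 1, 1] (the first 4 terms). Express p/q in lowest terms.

a_0 = 1: 1/1
a_1 = 2: 3/2
a_2 = 1: 4/3
a_3 = 1: 7/5

7/5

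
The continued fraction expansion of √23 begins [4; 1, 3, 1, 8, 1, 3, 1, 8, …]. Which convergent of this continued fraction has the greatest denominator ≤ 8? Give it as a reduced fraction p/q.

a_0 = 4: 4/1  (≤ bound)
a_1 = 1: 5/1  (≤ bound)
a_2 = 3: 19/4  (≤ bound)
a_3 = 1: 24/5  (≤ bound)
a_4 = 8: 211/44  (> 8, stop)

24/5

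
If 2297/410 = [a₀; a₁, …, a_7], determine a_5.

⌊2297/410⌋ = 5, remainder 247
⌊410/247⌋ = 1, remainder 163
⌊247/163⌋ = 1, remainder 84
⌊163/84⌋ = 1, remainder 79
⌊84/79⌋ = 1, remainder 5
⌊79/5⌋ = 15, remainder 4

15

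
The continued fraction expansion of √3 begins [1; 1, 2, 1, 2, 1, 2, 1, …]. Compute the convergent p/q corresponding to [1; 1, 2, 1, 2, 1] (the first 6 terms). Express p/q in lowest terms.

Work from the innermost term outward:
Start with 1.
2 + 1/(1/1) = 2 + 1/1 = 3/1
1 + 1/(3/1) = 1 + 1/3 = 4/3
2 + 1/(4/3) = 2 + 3/4 = 11/4
1 + 1/(11/4) = 1 + 4/11 = 15/11
1 + 1/(15/11) = 1 + 11/15 = 26/15

26/15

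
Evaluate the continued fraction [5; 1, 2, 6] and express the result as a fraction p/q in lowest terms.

108/19

Start with 6.
2 + 1/(6/1) = 2 + 1/6 = 13/6
1 + 1/(13/6) = 1 + 6/13 = 19/13
5 + 1/(19/13) = 5 + 13/19 = 108/19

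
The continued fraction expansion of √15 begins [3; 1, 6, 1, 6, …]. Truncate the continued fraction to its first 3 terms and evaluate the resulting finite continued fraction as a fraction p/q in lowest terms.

Start with 6.
1 + 1/(6/1) = 1 + 1/6 = 7/6
3 + 1/(7/6) = 3 + 6/7 = 27/7

27/7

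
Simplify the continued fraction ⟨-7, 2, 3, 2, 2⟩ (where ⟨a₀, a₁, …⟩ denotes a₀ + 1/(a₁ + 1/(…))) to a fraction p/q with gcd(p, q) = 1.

Collapse the nested fraction from the inside out:
Start with 2.
2 + 1/(2/1) = 2 + 1/2 = 5/2
3 + 1/(5/2) = 3 + 2/5 = 17/5
2 + 1/(17/5) = 2 + 5/17 = 39/17
-7 + 1/(39/17) = -7 + 17/39 = -256/39

-256/39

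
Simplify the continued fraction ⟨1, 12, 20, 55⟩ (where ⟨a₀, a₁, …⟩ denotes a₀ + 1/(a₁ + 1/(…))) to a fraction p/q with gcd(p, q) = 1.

14368/13267

Compute successive convergents:
a_0 = 1: 1/1
a_1 = 12: 13/12
a_2 = 20: 261/241
a_3 = 55: 14368/13267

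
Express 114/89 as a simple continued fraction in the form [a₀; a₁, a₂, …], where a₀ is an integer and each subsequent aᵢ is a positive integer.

[1; 3, 1, 1, 3, 1, 2]

114 ÷ 89 → quotient 1, remainder 25
89 ÷ 25 → quotient 3, remainder 14
25 ÷ 14 → quotient 1, remainder 11
14 ÷ 11 → quotient 1, remainder 3
11 ÷ 3 → quotient 3, remainder 2
3 ÷ 2 → quotient 1, remainder 1
2 ÷ 1 → quotient 2, remainder 0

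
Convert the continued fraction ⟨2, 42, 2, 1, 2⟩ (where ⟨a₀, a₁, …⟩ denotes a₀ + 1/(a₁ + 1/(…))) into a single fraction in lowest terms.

686/339

Collapse the nested fraction from the inside out:
Start with 2.
1 + 1/(2/1) = 1 + 1/2 = 3/2
2 + 1/(3/2) = 2 + 2/3 = 8/3
42 + 1/(8/3) = 42 + 3/8 = 339/8
2 + 1/(339/8) = 2 + 8/339 = 686/339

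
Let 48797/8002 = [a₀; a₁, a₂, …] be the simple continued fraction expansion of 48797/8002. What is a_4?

⌊48797/8002⌋ = 6, remainder 785
⌊8002/785⌋ = 10, remainder 152
⌊785/152⌋ = 5, remainder 25
⌊152/25⌋ = 6, remainder 2
⌊25/2⌋ = 12, remainder 1

12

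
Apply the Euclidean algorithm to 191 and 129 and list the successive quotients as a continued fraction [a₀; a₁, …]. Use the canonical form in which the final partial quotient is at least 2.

[1; 2, 12, 2, 2]

191 ÷ 129 → quotient 1, remainder 62
129 ÷ 62 → quotient 2, remainder 5
62 ÷ 5 → quotient 12, remainder 2
5 ÷ 2 → quotient 2, remainder 1
2 ÷ 1 → quotient 2, remainder 0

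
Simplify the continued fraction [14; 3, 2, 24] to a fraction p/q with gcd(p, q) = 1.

2443/171

a_0 = 14: 14/1
a_1 = 3: 43/3
a_2 = 2: 100/7
a_3 = 24: 2443/171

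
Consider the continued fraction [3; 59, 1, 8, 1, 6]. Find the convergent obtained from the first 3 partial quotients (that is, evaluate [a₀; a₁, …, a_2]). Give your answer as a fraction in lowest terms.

a_0 = 3: 3/1
a_1 = 59: 178/59
a_2 = 1: 181/60

181/60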